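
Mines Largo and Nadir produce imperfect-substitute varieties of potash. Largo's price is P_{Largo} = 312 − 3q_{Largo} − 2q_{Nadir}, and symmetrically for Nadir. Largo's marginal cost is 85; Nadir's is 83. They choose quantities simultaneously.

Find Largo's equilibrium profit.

2394.1875

Mine Largo's profit: π = q_{Largo}(312 − 3q_{Largo} − 2q_{Nadir}) − 85q_{Largo}.
∂π/∂q_{Largo} = 227 − 6q_{Largo} − 2q_{Nadir} = 0 ⇒ q_{Largo} = 227/6 − (1/3)q_{Nadir}.
Similarly q_{Nadir} = 229/6 − (1/3)q_{Largo}.
Plugging q_{Nadir} into Largo's best response: q_{Largo} = 227/6 − (1/3)(229/6 − (1/3)q_{Largo}) ⇒ (8/9)q_{Largo} = 226/9, so q_{Largo} = 28.25.
Then q_{Nadir} = 229/6 − (1/3)·28.25 = 28.75.
P_{Largo} = 312 − 3·28.25 − 2·28.75 = 169.75.
Profit = (169.75 − 85)·28.25 = 2394.1875.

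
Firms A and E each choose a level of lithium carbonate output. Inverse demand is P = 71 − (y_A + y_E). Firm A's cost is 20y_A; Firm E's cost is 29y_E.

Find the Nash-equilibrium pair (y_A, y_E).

Firm A's profit: π = y_A(71 − (y_A + y_E)) − 20y_A.
∂π/∂y_A = 51 − 2y_A − y_E = 0, so y_A = 25.5 − 0.5y_E.
By the same steps for E: y_E = 21 − 0.5y_A.
Solving the two reaction functions simultaneously: (1 − (−0.5)(−0.5))y_A = 25.5 − 0.5·21, so 0.75y_A = 15 and y_A = 20.
Then y_E = 21 − 0.5·20 = 11.

20, 11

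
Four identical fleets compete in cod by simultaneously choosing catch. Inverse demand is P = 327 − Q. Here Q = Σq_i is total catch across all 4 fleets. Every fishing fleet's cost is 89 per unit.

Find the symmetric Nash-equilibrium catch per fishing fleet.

A representative fishing fleet's profit is π_i = q_i(327 − Q) − 89q_i, with Q = q_i + Σ_{j≠i} q_j.
First-order condition: 238 − 2q_i − Σ_{j≠i} q_j = 0.
Imposing symmetry (q_j = q for all j) turns Σ_{j≠i} q_j into 3q, so 238 = 5q and q = 47.6.

47.6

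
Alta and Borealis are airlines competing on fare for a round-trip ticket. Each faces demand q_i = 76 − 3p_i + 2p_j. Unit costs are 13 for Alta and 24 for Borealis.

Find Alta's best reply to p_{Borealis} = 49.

Alta's profit: π = (p_{Alta} − 13)(76 − 3p_{Alta} + 2p_{Borealis}).
∂π/∂p_{Alta} = 115 − 6p_{Alta} + 2p_{Borealis} = 0 ⇒ p_{Alta} = 115/6 + (1/3)p_{Borealis}.
At p_{Borealis} = 49: p_{Alta} = 115/6 + (1/3)·49 = 35.5.

35.5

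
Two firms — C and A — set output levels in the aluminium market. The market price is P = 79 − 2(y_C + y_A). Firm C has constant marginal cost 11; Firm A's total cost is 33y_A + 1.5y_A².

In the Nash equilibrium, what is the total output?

Firm C's profit: π = y_C(79 − 2(y_C + y_A)) − 11y_C.
∂π/∂y_C = 68 − 4y_C − 2y_A = 0, so y_C = 17 − 0.5y_A.
For A: ∂π/∂y_A = 46 − 7y_A − 2y_C = 0 ⇒ y_A = 46/7 − (2/7)y_C.
Substituting the second reaction function into the first: y_C = 17 − 0.5(46/7 − (2/7)y_C), which gives (6/7)y_C = 96/7 ⇒ y_C = 16.
Then y_A = 46/7 − (2/7)·16 = 2.
Total output: 16 + 2 = 18.

18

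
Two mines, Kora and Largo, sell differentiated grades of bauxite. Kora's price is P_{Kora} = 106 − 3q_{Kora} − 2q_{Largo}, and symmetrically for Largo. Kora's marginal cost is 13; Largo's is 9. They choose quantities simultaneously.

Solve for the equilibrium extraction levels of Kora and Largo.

Mine Kora's profit: π = q_{Kora}(106 − 3q_{Kora} − 2q_{Largo}) − 13q_{Kora}.
∂π/∂q_{Kora} = 93 − 6q_{Kora} − 2q_{Largo} = 0 ⇒ q_{Kora} = 15.5 − (1/3)q_{Largo}.
Similarly q_{Largo} = 97/6 − (1/3)q_{Kora}.
Plugging q_{Largo} into Kora's best response: q_{Kora} = 15.5 − (1/3)(97/6 − (1/3)q_{Kora}) ⇒ (8/9)q_{Kora} = 91/9, so q_{Kora} = 11.375.
Then q_{Largo} = 97/6 − (1/3)·11.375 = 12.375.

11.375, 12.375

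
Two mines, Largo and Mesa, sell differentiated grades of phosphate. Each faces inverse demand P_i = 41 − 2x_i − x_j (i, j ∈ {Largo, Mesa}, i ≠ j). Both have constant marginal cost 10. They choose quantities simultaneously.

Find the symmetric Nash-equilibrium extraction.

6.2

Mine Largo's profit: π = x_{Largo}(41 − 2x_{Largo} − x_{Mesa}) − 10x_{Largo}.
∂π/∂x_{Largo} = 31 − 4x_{Largo} − x_{Mesa} = 0 ⇒ x_{Largo} = 7.75 − 0.25x_{Mesa}.
By symmetry x_{Mesa} = x_{Largo}; substituting into the reaction function, 1.25x_{Largo} = 7.75 and x_{Largo} = 6.2.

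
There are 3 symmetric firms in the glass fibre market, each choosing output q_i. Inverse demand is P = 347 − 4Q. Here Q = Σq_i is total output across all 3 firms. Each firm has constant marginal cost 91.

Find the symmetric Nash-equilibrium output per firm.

16

A representative firm's profit is π_i = q_i(347 − 4Q) − 91q_i, with Q = q_i + Σ_{j≠i} q_j.
First-order condition: 256 − 8q_i − 4Σ_{j≠i} q_j = 0.
In a symmetric equilibrium every firm chooses the same q, so Σ_{j≠i} q_j = 2q. The condition becomes 256 − 16q = 0, giving q = 256/16 = 16.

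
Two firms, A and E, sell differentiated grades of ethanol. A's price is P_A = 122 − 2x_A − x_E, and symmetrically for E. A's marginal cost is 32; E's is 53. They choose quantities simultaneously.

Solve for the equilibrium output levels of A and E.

19.4, 12.4

Firm A's profit: π = x_A(122 − 2x_A − x_E) − 32x_A.
∂π/∂x_A = 90 − 4x_A − x_E = 0 ⇒ x_A = 22.5 − 0.25x_E.
Similarly x_E = 17.25 − 0.25x_A.
Plugging x_E into A's best response: x_A = 22.5 − 0.25(17.25 − 0.25x_A) ⇒ 0.9375x_A = 18.1875, so x_A = 19.4.
Then x_E = 17.25 − 0.25·19.4 = 12.4.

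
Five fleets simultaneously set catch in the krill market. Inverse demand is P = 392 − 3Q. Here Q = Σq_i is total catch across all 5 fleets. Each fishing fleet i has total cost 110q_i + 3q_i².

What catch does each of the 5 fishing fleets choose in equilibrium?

11.75

A representative fishing fleet's profit is π_i = q_i(392 − 3Q) − 110q_i − 3q_i², with Q = q_i + Σ_{j≠i} q_j.
First-order condition: 282 − 12q_i − 3Σ_{j≠i} q_j = 0.
In a symmetric equilibrium every fishing fleet chooses the same q, so Σ_{j≠i} q_j = 4q. The condition becomes 282 − 24q = 0, giving q = 282/24 = 11.75.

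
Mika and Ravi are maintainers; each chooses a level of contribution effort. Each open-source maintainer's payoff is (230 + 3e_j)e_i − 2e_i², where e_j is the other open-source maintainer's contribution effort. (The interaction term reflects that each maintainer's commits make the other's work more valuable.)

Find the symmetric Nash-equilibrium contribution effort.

230

Mika's payoff is (230 + 3e_R)e_M − 2e_M².
∂π/∂e_M = 230 + 3e_R − 4e_M = 0, so e_M = 57.5 + 0.75e_R.
The game is symmetric, so in equilibrium e_R = e_M: the reaction function gives 0.25e_M = 57.5, hence e_M = 230.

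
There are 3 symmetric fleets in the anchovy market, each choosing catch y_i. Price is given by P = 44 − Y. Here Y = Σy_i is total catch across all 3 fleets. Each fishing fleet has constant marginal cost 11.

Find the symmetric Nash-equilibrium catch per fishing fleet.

A representative fishing fleet's profit is π_i = y_i(44 − Y) − 11y_i, with Y = y_i + Σ_{j≠i} y_j.
First-order condition: 33 − 2y_i − Σ_{j≠i} y_j = 0.
Imposing symmetry (y_j = y for all j) turns Σ_{j≠i} y_j into 2y, so 33 = 4y and y = 8.25.

8.25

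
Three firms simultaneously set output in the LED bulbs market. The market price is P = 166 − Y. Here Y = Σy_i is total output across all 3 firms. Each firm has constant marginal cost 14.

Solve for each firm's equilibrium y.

38

A representative firm's profit is π_i = y_i(166 − Y) − 14y_i, with Y = y_i + Σ_{j≠i} y_j.
First-order condition: 152 − 2y_i − Σ_{j≠i} y_j = 0.
Imposing symmetry (y_j = y for all j) turns Σ_{j≠i} y_j into 2y, so 152 = 4y and y = 38.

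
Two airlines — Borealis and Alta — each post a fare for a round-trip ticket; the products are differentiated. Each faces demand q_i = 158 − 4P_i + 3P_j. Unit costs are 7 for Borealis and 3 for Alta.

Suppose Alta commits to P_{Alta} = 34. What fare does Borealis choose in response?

36

Borealis's profit: π = (P_{Borealis} − 7)(158 − 4P_{Borealis} + 3P_{Alta}).
∂π/∂P_{Borealis} = 186 − 8P_{Borealis} + 3P_{Alta} = 0 ⇒ P_{Borealis} = 23.25 + 0.375P_{Alta}.
At P_{Alta} = 34: P_{Borealis} = 23.25 + 0.375·34 = 36.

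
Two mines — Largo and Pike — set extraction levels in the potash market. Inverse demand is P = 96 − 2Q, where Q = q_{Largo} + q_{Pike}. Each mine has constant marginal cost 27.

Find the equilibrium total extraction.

Mine Largo's profit: π = q_{Largo}(96 − 2(q_{Largo} + q_{Pike})) − 27q_{Largo}.
∂π/∂q_{Largo} = 69 − 4q_{Largo} − 2q_{Pike} = 0, so q_{Largo} = 17.25 − 0.5q_{Pike}.
The game is symmetric, so in equilibrium q_{Pike} = q_{Largo}: the reaction function gives 1.5q_{Largo} = 17.25, hence q_{Largo} = 11.5.
Total extraction: 11.5 + 11.5 = 23.

23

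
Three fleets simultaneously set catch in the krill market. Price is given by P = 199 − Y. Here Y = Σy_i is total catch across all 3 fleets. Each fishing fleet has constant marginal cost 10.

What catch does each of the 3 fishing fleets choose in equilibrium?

A representative fishing fleet's profit is π_i = y_i(199 − Y) − 10y_i, with Y = y_i + Σ_{j≠i} y_j.
First-order condition: 189 − 2y_i − Σ_{j≠i} y_j = 0.
Imposing symmetry (y_j = y for all j) turns Σ_{j≠i} y_j into 2y, so 189 = 4y and y = 47.25.

47.25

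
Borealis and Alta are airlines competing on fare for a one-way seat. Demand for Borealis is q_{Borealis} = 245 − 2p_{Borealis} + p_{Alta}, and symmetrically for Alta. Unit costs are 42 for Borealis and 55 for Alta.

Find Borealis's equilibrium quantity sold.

138.8

Borealis's profit: π = (p_{Borealis} − 42)(245 − 2p_{Borealis} + p_{Alta}).
∂π/∂p_{Borealis} = 329 − 4p_{Borealis} + p_{Alta} = 0 ⇒ p_{Borealis} = 82.25 + 0.25p_{Alta}.
Similarly p_{Alta} = 88.75 + 0.25p_{Borealis}.
Solving the two reaction functions simultaneously: (1 − (0.25)(0.25))p_{Borealis} = 82.25 + 0.25·88.75, so 0.9375p_{Borealis} = 104.4375 and p_{Borealis} = 111.4.
Then p_{Alta} = 88.75 + 0.25·111.4 = 116.6.
q_{Borealis} = 245 − 2·111.4 + 116.6 = 138.8.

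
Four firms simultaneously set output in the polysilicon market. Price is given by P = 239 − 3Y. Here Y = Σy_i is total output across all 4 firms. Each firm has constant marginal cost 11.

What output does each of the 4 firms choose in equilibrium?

15.2

A representative firm's profit is π_i = y_i(239 − 3Y) − 11y_i, with Y = y_i + Σ_{j≠i} y_j.
First-order condition: 228 − 6y_i − 3Σ_{j≠i} y_j = 0.
With identical firms, set every y_j = y: then 228 − 6y − 9y = 0, i.e. y = 228/15 = 15.2.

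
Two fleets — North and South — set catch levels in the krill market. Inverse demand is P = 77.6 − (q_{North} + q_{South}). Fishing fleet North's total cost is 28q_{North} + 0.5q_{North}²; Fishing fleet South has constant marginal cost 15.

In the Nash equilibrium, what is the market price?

42.64

Fishing fleet North's profit: π = q_{North}(77.6 − (q_{North} + q_{South})) − 28q_{North} − 0.5q_{North}².
∂π/∂q_{North} = 49.6 − 3q_{North} − q_{South} = 0, so q_{North} = 248/15 − (1/3)q_{South}.
For South: ∂π/∂q_{South} = 62.6 − 2q_{South} − q_{North} = 0 ⇒ q_{South} = 31.3 − 0.5q_{North}.
Substituting the second reaction function into the first: q_{North} = 248/15 − (1/3)(31.3 − 0.5q_{North}), which gives (5/6)q_{North} = 6.1 ⇒ q_{North} = 7.32.
Then q_{South} = 31.3 − 0.5·7.32 = 27.64.
Equilibrium price: P = 77.6 − 34.96 = 42.64.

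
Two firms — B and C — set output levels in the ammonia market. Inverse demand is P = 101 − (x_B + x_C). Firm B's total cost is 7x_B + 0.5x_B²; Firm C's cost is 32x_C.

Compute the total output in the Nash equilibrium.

46.4

Firm B's profit: π = x_B(101 − (x_B + x_C)) − 7x_B − 0.5x_B².
∂π/∂x_B = 94 − 3x_B − x_C = 0, so x_B = 94/3 − (1/3)x_C.
For C: ∂π/∂x_C = 69 − 2x_C − x_B = 0 ⇒ x_C = 34.5 − 0.5x_B.
Plugging x_C into B's best response: x_B = 94/3 − (1/3)(34.5 − 0.5x_B) ⇒ (5/6)x_B = 119/6, so x_B = 23.8.
Then x_C = 34.5 − 0.5·23.8 = 22.6.
Total output: 23.8 + 22.6 = 46.4.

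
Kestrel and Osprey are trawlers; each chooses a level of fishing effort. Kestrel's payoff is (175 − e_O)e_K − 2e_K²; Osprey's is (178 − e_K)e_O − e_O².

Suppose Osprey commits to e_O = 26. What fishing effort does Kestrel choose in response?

37.25

Expanding Kestrel's payoff: 175e_K − e_Oe_K − 2e_K².
∂π/∂e_K = 175 − e_O − 4e_K = 0, so e_K = 43.75 − 0.25e_O.
At e_O = 26: e_K = 43.75 − 0.25·26 = 37.25.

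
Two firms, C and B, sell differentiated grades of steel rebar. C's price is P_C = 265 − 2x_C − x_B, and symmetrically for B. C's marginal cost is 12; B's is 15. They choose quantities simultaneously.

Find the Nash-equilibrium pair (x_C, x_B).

50.8, 49.8

Firm C's profit: π = x_C(265 − 2x_C − x_B) − 12x_C.
∂π/∂x_C = 253 − 4x_C − x_B = 0 ⇒ x_C = 63.25 − 0.25x_B.
Similarly x_B = 62.5 − 0.25x_C.
Substituting the second reaction function into the first: x_C = 63.25 − 0.25(62.5 − 0.25x_C), which gives 0.9375x_C = 47.625 ⇒ x_C = 50.8.
Then x_B = 62.5 − 0.25·50.8 = 49.8.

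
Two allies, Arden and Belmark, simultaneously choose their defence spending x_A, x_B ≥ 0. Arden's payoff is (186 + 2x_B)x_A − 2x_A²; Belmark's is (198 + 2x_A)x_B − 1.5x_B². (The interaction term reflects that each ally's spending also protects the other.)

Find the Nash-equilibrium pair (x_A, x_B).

Expanding Arden's payoff: 186x_A + 2x_Bx_A − 2x_A².
∂π/∂x_A = 186 + 2x_B − 4x_A = 0, so x_A = 46.5 + 0.5x_B.
Likewise for Belmark: x_B = 66 + (2/3)x_A.
Solving the two reaction functions simultaneously: (1 − (0.5)(2/3))x_A = 46.5 + 0.5·66, so (2/3)x_A = 79.5 and x_A = 119.25.
Then x_B = 66 + (2/3)·119.25 = 145.5.

119.25, 145.5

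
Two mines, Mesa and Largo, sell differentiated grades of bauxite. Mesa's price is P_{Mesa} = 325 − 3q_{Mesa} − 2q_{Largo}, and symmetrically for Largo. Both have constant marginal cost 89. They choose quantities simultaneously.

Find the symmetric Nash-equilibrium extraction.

29.5

Mine Mesa's profit: π = q_{Mesa}(325 − 3q_{Mesa} − 2q_{Largo}) − 89q_{Mesa}.
∂π/∂q_{Mesa} = 236 − 6q_{Mesa} − 2q_{Largo} = 0 ⇒ q_{Mesa} = 118/3 − (1/3)q_{Largo}.
The game is symmetric, so in equilibrium q_{Largo} = q_{Mesa}: the reaction function gives (4/3)q_{Mesa} = 118/3, hence q_{Mesa} = 29.5.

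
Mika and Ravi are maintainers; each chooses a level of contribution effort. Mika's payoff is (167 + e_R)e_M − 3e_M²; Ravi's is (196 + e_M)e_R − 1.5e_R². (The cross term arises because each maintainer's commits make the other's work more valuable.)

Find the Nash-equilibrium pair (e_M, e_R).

Expanding Mika's payoff: 167e_M + e_Re_M − 3e_M².
∂π/∂e_M = 167 + e_R − 6e_M = 0, so e_M = 167/6 + (1/6)e_R.
Likewise for Ravi: e_R = 196/3 + (1/3)e_M.
Plugging e_R into Mika's best response: e_M = 167/6 + (1/6)(196/3 + (1/3)e_M) ⇒ (17/18)e_M = 697/18, so e_M = 41.
Then e_R = 196/3 + (1/3)·41 = 79.

41, 79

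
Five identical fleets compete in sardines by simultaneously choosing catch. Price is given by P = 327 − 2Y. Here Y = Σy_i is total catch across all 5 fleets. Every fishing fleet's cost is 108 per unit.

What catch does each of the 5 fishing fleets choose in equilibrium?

A representative fishing fleet's profit is π_i = y_i(327 − 2Y) − 108y_i, with Y = y_i + Σ_{j≠i} y_j.
First-order condition: 219 − 4y_i − 2Σ_{j≠i} y_j = 0.
Imposing symmetry (y_j = y for all j) turns Σ_{j≠i} y_j into 4y, so 219 = 12y and y = 18.25.

18.25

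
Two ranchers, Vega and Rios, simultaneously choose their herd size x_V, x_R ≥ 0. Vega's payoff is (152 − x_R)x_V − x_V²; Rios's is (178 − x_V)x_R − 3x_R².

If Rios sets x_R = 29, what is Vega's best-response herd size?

61.5

Expanding Vega's payoff: 152x_V − x_Rx_V − x_V².
∂π/∂x_V = 152 − x_R − 2x_V = 0, so x_V = 76 − 0.5x_R.
At x_R = 29: x_V = 76 − 0.5·29 = 61.5.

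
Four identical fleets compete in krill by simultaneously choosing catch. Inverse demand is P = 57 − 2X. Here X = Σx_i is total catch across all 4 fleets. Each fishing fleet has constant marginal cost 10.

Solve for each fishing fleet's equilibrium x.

4.7

A representative fishing fleet's profit is π_i = x_i(57 − 2X) − 10x_i, with X = x_i + Σ_{j≠i} x_j.
First-order condition: 47 − 4x_i − 2Σ_{j≠i} x_j = 0.
With identical fishing fleets, set every x_j = x: then 47 − 4x − 6x = 0, i.e. x = 47/10 = 4.7.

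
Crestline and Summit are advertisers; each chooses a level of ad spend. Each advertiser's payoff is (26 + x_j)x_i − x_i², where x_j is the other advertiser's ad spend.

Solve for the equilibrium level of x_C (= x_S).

Crestline's payoff is (26 + x_S)x_C − x_C².
∂π/∂x_C = 26 + x_S − 2x_C = 0, so x_C = 13 + 0.5x_S.
By symmetry x_S = x_C; substituting into the reaction function, 0.5x_C = 13 and x_C = 26.

26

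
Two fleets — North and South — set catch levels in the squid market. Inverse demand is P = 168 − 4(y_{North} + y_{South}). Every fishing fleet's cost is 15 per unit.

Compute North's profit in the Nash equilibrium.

Fishing fleet North's profit: π = y_{North}(168 − 4(y_{North} + y_{South})) − 15y_{North}.
∂π/∂y_{North} = 153 − 8y_{North} − 4y_{South} = 0, so y_{North} = 19.125 − 0.5y_{South}.
Setting y_{North} = y_{South} in the reaction function: y_{North} = 19.125 − 0.5y_{North}, so y_{North} = 19.125 / 1.5 = 12.75.
Price P = 168 − 4·25.5 = 66.
North's profit: (66 − 15)·12.75 = 650.25.

650.25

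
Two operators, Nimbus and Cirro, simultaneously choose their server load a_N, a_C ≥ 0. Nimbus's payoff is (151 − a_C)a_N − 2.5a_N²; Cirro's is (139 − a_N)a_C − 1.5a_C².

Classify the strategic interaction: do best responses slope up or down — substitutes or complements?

Expanding Nimbus's payoff: 151a_N − a_Ca_N − 2.5a_N².
∂π/∂a_N = 151 − a_C − 5a_N = 0, so a_N = 30.2 − 0.2a_C.
The best-response slope da_N/da_C = −0.2 < 0: the reaction function is downward-sloping, so the choices are strategic substitutes.

strategic substitutes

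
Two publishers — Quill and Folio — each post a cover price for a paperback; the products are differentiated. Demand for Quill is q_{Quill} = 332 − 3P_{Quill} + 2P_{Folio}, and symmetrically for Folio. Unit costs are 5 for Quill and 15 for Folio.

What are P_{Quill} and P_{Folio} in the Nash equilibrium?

88.625, 92.375

Quill's profit: π = (P_{Quill} − 5)(332 − 3P_{Quill} + 2P_{Folio}).
∂π/∂P_{Quill} = 347 − 6P_{Quill} + 2P_{Folio} = 0 ⇒ P_{Quill} = 347/6 + (1/3)P_{Folio}.
Similarly P_{Folio} = 377/6 + (1/3)P_{Quill}.
Plugging P_{Folio} into Quill's best response: P_{Quill} = 347/6 + (1/3)(377/6 + (1/3)P_{Quill}) ⇒ (8/9)P_{Quill} = 709/9, so P_{Quill} = 88.625.
Then P_{Folio} = 377/6 + (1/3)·88.625 = 92.375.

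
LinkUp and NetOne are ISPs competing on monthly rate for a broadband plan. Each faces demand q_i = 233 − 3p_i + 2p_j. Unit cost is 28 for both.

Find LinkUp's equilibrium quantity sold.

LinkUp's profit: π = (p_{LinkUp} − 28)(233 − 3p_{LinkUp} + 2p_{NetOne}).
∂π/∂p_{LinkUp} = 317 − 6p_{LinkUp} + 2p_{NetOne} = 0 ⇒ p_{LinkUp} = 317/6 + (1/3)p_{NetOne}.
The game is symmetric, so in equilibrium p_{NetOne} = p_{LinkUp}: the reaction function gives (2/3)p_{LinkUp} = 317/6, hence p_{LinkUp} = 79.25.
q_{LinkUp} = 233 − 3·79.25 + 2·79.25 = 153.75.

153.75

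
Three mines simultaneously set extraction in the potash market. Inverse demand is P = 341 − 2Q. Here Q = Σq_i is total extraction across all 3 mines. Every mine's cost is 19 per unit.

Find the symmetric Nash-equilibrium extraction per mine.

A representative mine's profit is π_i = q_i(341 − 2Q) − 19q_i, with Q = q_i + Σ_{j≠i} q_j.
First-order condition: 322 − 4q_i − 2Σ_{j≠i} q_j = 0.
In a symmetric equilibrium every mine chooses the same q, so Σ_{j≠i} q_j = 2q. The condition becomes 322 − 8q = 0, giving q = 322/8 = 40.25.

40.25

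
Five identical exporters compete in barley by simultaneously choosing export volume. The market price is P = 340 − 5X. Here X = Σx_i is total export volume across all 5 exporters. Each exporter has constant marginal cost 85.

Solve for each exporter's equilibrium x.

8.5

A representative exporter's profit is π_i = x_i(340 − 5X) − 85x_i, with X = x_i + Σ_{j≠i} x_j.
First-order condition: 255 − 10x_i − 5Σ_{j≠i} x_j = 0.
In a symmetric equilibrium every exporter chooses the same x, so Σ_{j≠i} x_j = 4x. The condition becomes 255 − 30x = 0, giving x = 255/30 = 8.5.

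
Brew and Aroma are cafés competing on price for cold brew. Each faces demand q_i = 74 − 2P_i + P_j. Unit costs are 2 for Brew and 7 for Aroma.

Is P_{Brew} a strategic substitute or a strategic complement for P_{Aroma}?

Brew's profit: π = (P_{Brew} − 2)(74 − 2P_{Brew} + P_{Aroma}).
∂π/∂P_{Brew} = 78 − 4P_{Brew} + P_{Aroma} = 0 ⇒ P_{Brew} = 19.5 + 0.25P_{Aroma}.
The best-response slope dP_{Brew}/dP_{Aroma} = 0.25 > 0: the reaction function is upward-sloping, so the choices are strategic complements.

strategic complements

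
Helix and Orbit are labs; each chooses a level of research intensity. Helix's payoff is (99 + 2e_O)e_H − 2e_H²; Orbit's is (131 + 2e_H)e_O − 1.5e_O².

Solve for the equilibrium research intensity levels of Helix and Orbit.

69.875, 90.25

Expanding Helix's payoff: 99e_H + 2e_Oe_H − 2e_H².
∂π/∂e_H = 99 + 2e_O − 4e_H = 0, so e_H = 24.75 + 0.5e_O.
Likewise for Orbit: e_O = 131/3 + (2/3)e_H.
Substituting the second reaction function into the first: e_H = 24.75 + 0.5(131/3 + (2/3)e_H), which gives (2/3)e_H = 559/12 ⇒ e_H = 69.875.
Then e_O = 131/3 + (2/3)·69.875 = 90.25.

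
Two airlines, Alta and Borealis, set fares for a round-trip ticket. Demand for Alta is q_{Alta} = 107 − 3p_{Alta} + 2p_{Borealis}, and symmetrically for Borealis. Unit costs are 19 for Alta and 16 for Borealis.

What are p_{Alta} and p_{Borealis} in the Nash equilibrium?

Alta's profit: π = (p_{Alta} − 19)(107 − 3p_{Alta} + 2p_{Borealis}).
∂π/∂p_{Alta} = 164 − 6p_{Alta} + 2p_{Borealis} = 0 ⇒ p_{Alta} = 82/3 + (1/3)p_{Borealis}.
Similarly p_{Borealis} = 155/6 + (1/3)p_{Alta}.
Substituting the second reaction function into the first: p_{Alta} = 82/3 + (1/3)(155/6 + (1/3)p_{Alta}), which gives (8/9)p_{Alta} = 647/18 ⇒ p_{Alta} = 40.4375.
Then p_{Borealis} = 155/6 + (1/3)·40.4375 = 39.3125.

40.4375, 39.3125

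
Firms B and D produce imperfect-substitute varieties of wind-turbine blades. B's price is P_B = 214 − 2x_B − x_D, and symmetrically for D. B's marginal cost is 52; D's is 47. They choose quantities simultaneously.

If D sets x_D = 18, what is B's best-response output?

Firm B's profit: π = x_B(214 − 2x_B − x_D) − 52x_B.
∂π/∂x_B = 162 − 4x_B − x_D = 0 ⇒ x_B = 40.5 − 0.25x_D.
At x_D = 18: x_B = 40.5 − 0.25·18 = 36.

36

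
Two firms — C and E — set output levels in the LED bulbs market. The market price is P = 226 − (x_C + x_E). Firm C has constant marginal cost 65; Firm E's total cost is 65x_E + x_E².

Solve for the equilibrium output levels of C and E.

69, 23

Firm C's profit: π = x_C(226 − (x_C + x_E)) − 65x_C.
∂π/∂x_C = 161 − 2x_C − x_E = 0, so x_C = 80.5 − 0.5x_E.
For E: ∂π/∂x_E = 161 − 4x_E − x_C = 0 ⇒ x_E = 40.25 − 0.25x_C.
Substituting the second reaction function into the first: x_C = 80.5 − 0.5(40.25 − 0.25x_C), which gives 0.875x_C = 60.375 ⇒ x_C = 69.
Then x_E = 40.25 − 0.25·69 = 23.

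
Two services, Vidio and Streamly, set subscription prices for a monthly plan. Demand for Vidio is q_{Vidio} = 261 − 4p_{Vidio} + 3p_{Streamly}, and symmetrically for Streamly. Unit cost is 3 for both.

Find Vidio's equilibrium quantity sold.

Vidio's profit: π = (p_{Vidio} − 3)(261 − 4p_{Vidio} + 3p_{Streamly}).
∂π/∂p_{Vidio} = 273 − 8p_{Vidio} + 3p_{Streamly} = 0 ⇒ p_{Vidio} = 34.125 + 0.375p_{Streamly}.
By symmetry p_{Streamly} = p_{Vidio}; substituting into the reaction function, 0.625p_{Vidio} = 34.125 and p_{Vidio} = 54.6.
q_{Vidio} = 261 − 4·54.6 + 3·54.6 = 206.4.

206.4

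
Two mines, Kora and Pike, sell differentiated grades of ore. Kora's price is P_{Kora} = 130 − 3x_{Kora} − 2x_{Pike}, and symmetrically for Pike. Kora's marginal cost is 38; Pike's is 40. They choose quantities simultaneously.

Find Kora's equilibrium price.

72.875

Mine Kora's profit: π = x_{Kora}(130 − 3x_{Kora} − 2x_{Pike}) − 38x_{Kora}.
∂π/∂x_{Kora} = 92 − 6x_{Kora} − 2x_{Pike} = 0 ⇒ x_{Kora} = 46/3 − (1/3)x_{Pike}.
Similarly x_{Pike} = 15 − (1/3)x_{Kora}.
Substituting the second reaction function into the first: x_{Kora} = 46/3 − (1/3)(15 − (1/3)x_{Kora}), which gives (8/9)x_{Kora} = 31/3 ⇒ x_{Kora} = 11.625.
Then x_{Pike} = 15 − (1/3)·11.625 = 11.125.
P_{Kora} = 130 − 3·11.625 − 2·11.125 = 72.875.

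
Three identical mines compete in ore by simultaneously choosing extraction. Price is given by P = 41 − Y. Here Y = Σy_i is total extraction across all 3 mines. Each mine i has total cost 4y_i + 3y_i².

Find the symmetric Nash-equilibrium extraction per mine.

A representative mine's profit is π_i = y_i(41 − Y) − 4y_i − 3y_i², with Y = y_i + Σ_{j≠i} y_j.
First-order condition: 37 − 8y_i − Σ_{j≠i} y_j = 0.
With identical mines, set every y_j = y: then 37 − 8y − 2y = 0, i.e. y = 37/10 = 3.7.

3.7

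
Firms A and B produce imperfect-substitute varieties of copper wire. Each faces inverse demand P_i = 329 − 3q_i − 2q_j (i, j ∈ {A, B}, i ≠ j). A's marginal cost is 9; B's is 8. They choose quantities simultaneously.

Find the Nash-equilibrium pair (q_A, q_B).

39.9375, 40.1875

Firm A's profit: π = q_A(329 − 3q_A − 2q_B) − 9q_A.
∂π/∂q_A = 320 − 6q_A − 2q_B = 0 ⇒ q_A = 160/3 − (1/3)q_B.
Similarly q_B = 53.5 − (1/3)q_A.
Plugging q_B into A's best response: q_A = 160/3 − (1/3)(53.5 − (1/3)q_A) ⇒ (8/9)q_A = 35.5, so q_A = 39.9375.
Then q_B = 53.5 − (1/3)·39.9375 = 40.1875.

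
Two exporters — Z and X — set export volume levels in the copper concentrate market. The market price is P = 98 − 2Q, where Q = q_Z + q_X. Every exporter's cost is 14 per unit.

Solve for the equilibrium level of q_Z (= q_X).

Exporter Z's profit: π = q_Z(98 − 2(q_Z + q_X)) − 14q_Z.
∂π/∂q_Z = 84 − 4q_Z − 2q_X = 0, so q_Z = 21 − 0.5q_X.
By symmetry q_X = q_Z; substituting into the reaction function, 1.5q_Z = 21 and q_Z = 14.

14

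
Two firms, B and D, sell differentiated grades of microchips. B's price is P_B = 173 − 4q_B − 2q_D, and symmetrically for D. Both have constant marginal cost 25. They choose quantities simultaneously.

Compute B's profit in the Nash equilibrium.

Firm B's profit: π = q_B(173 − 4q_B − 2q_D) − 25q_B.
∂π/∂q_B = 148 − 8q_B − 2q_D = 0 ⇒ q_B = 18.5 − 0.25q_D.
The game is symmetric, so in equilibrium q_D = q_B: the reaction function gives 1.25q_B = 18.5, hence q_B = 14.8.
P_B = 173 − 4·14.8 − 2·14.8 = 84.2.
Profit = (84.2 − 25)·14.8 = 876.16.

876.16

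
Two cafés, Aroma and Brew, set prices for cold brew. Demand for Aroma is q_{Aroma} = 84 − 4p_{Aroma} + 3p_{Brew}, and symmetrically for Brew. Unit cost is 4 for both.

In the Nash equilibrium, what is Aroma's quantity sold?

Aroma's profit: π = (p_{Aroma} − 4)(84 − 4p_{Aroma} + 3p_{Brew}).
∂π/∂p_{Aroma} = 100 − 8p_{Aroma} + 3p_{Brew} = 0 ⇒ p_{Aroma} = 12.5 + 0.375p_{Brew}.
By symmetry p_{Brew} = p_{Aroma}; substituting into the reaction function, 0.625p_{Aroma} = 12.5 and p_{Aroma} = 20.
q_{Aroma} = 84 − 4·20 + 3·20 = 64.

64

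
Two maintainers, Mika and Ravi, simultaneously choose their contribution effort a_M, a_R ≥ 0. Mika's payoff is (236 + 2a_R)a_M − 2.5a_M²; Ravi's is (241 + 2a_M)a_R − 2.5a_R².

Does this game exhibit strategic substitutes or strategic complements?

strategic complements

Expanding Mika's payoff: 236a_M + 2a_Ra_M − 2.5a_M².
∂π/∂a_M = 236 + 2a_R − 5a_M = 0, so a_M = 47.2 + 0.4a_R.
The best-response slope da_M/da_R = 0.4 > 0: the reaction function is upward-sloping, so the choices are strategic complements.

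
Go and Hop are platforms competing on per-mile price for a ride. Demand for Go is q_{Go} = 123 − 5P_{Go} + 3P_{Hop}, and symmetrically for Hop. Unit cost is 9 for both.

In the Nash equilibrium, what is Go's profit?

Go's profit: π = (P_{Go} − 9)(123 − 5P_{Go} + 3P_{Hop}).
∂π/∂P_{Go} = 168 − 10P_{Go} + 3P_{Hop} = 0 ⇒ P_{Go} = 16.8 + 0.3P_{Hop}.
By symmetry P_{Hop} = P_{Go}; substituting into the reaction function, 0.7P_{Go} = 16.8 and P_{Go} = 24.
q_{Go} = 123 − 5·24 + 3·24 = 75.
Profit = (24 − 9)·75 = 1125.

1125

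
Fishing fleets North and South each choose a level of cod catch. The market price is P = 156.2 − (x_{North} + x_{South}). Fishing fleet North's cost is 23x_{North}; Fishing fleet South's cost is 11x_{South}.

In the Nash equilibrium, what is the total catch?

Fishing fleet North's profit: π = x_{North}(156.2 − (x_{North} + x_{South})) − 23x_{North}.
∂π/∂x_{North} = 133.2 − 2x_{North} − x_{South} = 0, so x_{North} = 66.6 − 0.5x_{South}.
By the same steps for South: x_{South} = 72.6 − 0.5x_{North}.
Solving the two reaction functions simultaneously: (1 − (−0.5)(−0.5))x_{North} = 66.6 − 0.5·72.6, so 0.75x_{North} = 30.3 and x_{North} = 40.4.
Then x_{South} = 72.6 − 0.5·40.4 = 52.4.
Total catch: 40.4 + 52.4 = 92.8.

92.8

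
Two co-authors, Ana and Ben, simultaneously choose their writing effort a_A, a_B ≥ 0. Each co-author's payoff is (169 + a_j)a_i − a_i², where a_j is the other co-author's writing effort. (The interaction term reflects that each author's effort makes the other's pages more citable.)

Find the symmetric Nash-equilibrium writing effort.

169

Ana's payoff is (169 + a_B)a_A − a_A².
∂π/∂a_A = 169 + a_B − 2a_A = 0, so a_A = 84.5 + 0.5a_B.
By symmetry a_B = a_A; substituting into the reaction function, 0.5a_A = 84.5 and a_A = 169.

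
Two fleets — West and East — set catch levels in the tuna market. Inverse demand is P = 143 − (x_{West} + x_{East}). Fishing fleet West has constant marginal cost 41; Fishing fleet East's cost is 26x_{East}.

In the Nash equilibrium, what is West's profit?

841

Fishing fleet West's profit: π = x_{West}(143 − (x_{West} + x_{East})) − 41x_{West}.
∂π/∂x_{West} = 102 − 2x_{West} − x_{East} = 0, so x_{West} = 51 − 0.5x_{East}.
By the same steps for East: x_{East} = 58.5 − 0.5x_{West}.
Solving the two reaction functions simultaneously: (1 − (−0.5)(−0.5))x_{West} = 51 − 0.5·58.5, so 0.75x_{West} = 21.75 and x_{West} = 29.
Then x_{East} = 58.5 − 0.5·29 = 44.
Price P = 143 − 73 = 70.
West's profit: (70 − 41)·29 = 841.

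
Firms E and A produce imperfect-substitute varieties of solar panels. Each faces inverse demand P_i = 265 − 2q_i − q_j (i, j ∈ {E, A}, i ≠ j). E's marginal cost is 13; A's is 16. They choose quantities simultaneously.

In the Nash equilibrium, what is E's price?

Firm E's profit: π = q_E(265 − 2q_E − q_A) − 13q_E.
∂π/∂q_E = 252 − 4q_E − q_A = 0 ⇒ q_E = 63 − 0.25q_A.
Similarly q_A = 62.25 − 0.25q_E.
Plugging q_A into E's best response: q_E = 63 − 0.25(62.25 − 0.25q_E) ⇒ 0.9375q_E = 47.4375, so q_E = 50.6.
Then q_A = 62.25 − 0.25·50.6 = 49.6.
P_E = 265 − 2·50.6 − 49.6 = 114.2.

114.2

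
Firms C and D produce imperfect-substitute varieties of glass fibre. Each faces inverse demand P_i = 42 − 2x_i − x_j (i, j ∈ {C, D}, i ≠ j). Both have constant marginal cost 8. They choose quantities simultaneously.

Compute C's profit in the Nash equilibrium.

Firm C's profit: π = x_C(42 − 2x_C − x_D) − 8x_C.
∂π/∂x_C = 34 − 4x_C − x_D = 0 ⇒ x_C = 8.5 − 0.25x_D.
The game is symmetric, so in equilibrium x_D = x_C: the reaction function gives 1.25x_C = 8.5, hence x_C = 6.8.
P_C = 42 − 2·6.8 − 6.8 = 21.6.
Profit = (21.6 − 8)·6.8 = 92.48.

92.48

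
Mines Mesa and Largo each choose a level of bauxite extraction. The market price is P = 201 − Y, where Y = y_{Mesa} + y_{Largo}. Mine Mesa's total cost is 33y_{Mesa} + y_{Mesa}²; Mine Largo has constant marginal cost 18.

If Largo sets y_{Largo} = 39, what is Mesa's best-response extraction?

Mine Mesa's profit: π = y_{Mesa}(201 − (y_{Mesa} + y_{Largo})) − 33y_{Mesa} − y_{Mesa}².
∂π/∂y_{Mesa} = 168 − 4y_{Mesa} − y_{Largo} = 0, so y_{Mesa} = 42 − 0.25y_{Largo}.
At y_{Largo} = 39: y_{Mesa} = 42 − 0.25·39 = 32.25.

32.25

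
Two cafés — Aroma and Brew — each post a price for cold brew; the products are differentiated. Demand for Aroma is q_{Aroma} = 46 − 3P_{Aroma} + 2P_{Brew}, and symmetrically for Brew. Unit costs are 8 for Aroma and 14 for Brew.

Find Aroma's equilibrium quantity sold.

Aroma's profit: π = (P_{Aroma} − 8)(46 − 3P_{Aroma} + 2P_{Brew}).
∂π/∂P_{Aroma} = 70 − 6P_{Aroma} + 2P_{Brew} = 0 ⇒ P_{Aroma} = 35/3 + (1/3)P_{Brew}.
Similarly P_{Brew} = 44/3 + (1/3)P_{Aroma}.
Plugging P_{Brew} into Aroma's best response: P_{Aroma} = 35/3 + (1/3)(44/3 + (1/3)P_{Aroma}) ⇒ (8/9)P_{Aroma} = 149/9, so P_{Aroma} = 18.625.
Then P_{Brew} = 44/3 + (1/3)·18.625 = 20.875.
q_{Aroma} = 46 − 3·18.625 + 2·20.875 = 31.875.

31.875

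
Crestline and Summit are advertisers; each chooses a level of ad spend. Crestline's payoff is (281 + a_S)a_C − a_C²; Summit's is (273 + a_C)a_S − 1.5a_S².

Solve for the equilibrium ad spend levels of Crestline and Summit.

Expanding Crestline's payoff: 281a_C + a_Sa_C − a_C².
∂π/∂a_C = 281 + a_S − 2a_C = 0, so a_C = 140.5 + 0.5a_S.
Likewise for Summit: a_S = 91 + (1/3)a_C.
Substituting the second reaction function into the first: a_C = 140.5 + 0.5(91 + (1/3)a_C), which gives (5/6)a_C = 186 ⇒ a_C = 223.2.
Then a_S = 91 + (1/3)·223.2 = 165.4.

223.2, 165.4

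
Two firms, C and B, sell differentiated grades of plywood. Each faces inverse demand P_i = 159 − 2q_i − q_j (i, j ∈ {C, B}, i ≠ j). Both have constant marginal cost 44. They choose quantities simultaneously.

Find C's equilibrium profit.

1058

Firm C's profit: π = q_C(159 − 2q_C − q_B) − 44q_C.
∂π/∂q_C = 115 − 4q_C − q_B = 0 ⇒ q_C = 28.75 − 0.25q_B.
Setting q_C = q_B in the reaction function: q_C = 28.75 − 0.25q_C, so q_C = 28.75 / 1.25 = 23.
P_C = 159 − 2·23 − 23 = 90.
Profit = (90 − 44)·23 = 1058.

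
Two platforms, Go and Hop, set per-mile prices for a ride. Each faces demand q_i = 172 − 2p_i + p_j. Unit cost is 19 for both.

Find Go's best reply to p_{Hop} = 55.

Go's profit: π = (p_{Go} − 19)(172 − 2p_{Go} + p_{Hop}).
∂π/∂p_{Go} = 210 − 4p_{Go} + p_{Hop} = 0 ⇒ p_{Go} = 52.5 + 0.25p_{Hop}.
At p_{Hop} = 55: p_{Go} = 52.5 + 0.25·55 = 66.25.

66.25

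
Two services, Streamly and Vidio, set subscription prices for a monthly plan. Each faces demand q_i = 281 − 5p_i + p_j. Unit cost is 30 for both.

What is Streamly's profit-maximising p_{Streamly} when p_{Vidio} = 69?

50

Streamly's profit: π = (p_{Streamly} − 30)(281 − 5p_{Streamly} + p_{Vidio}).
∂π/∂p_{Streamly} = 431 − 10p_{Streamly} + p_{Vidio} = 0 ⇒ p_{Streamly} = 43.1 + 0.1p_{Vidio}.
At p_{Vidio} = 69: p_{Streamly} = 43.1 + 0.1·69 = 50.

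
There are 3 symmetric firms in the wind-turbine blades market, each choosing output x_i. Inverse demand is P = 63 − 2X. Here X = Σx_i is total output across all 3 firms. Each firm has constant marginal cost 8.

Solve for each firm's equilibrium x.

6.875

A representative firm's profit is π_i = x_i(63 − 2X) − 8x_i, with X = x_i + Σ_{j≠i} x_j.
First-order condition: 55 − 4x_i − 2Σ_{j≠i} x_j = 0.
In a symmetric equilibrium every firm chooses the same x, so Σ_{j≠i} x_j = 2x. The condition becomes 55 − 8x = 0, giving x = 55/8 = 6.875.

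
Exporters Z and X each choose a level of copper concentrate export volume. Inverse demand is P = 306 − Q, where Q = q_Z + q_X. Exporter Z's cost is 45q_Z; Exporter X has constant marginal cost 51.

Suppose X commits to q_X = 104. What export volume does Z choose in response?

78.5

Exporter Z's profit: π = q_Z(306 − (q_Z + q_X)) − 45q_Z.
∂π/∂q_Z = 261 − 2q_Z − q_X = 0, so q_Z = 130.5 − 0.5q_X.
At q_X = 104: q_Z = 130.5 − 0.5·104 = 78.5.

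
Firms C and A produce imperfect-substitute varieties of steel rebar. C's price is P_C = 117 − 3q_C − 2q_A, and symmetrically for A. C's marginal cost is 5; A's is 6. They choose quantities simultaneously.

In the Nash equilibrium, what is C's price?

Firm C's profit: π = q_C(117 − 3q_C − 2q_A) − 5q_C.
∂π/∂q_C = 112 − 6q_C − 2q_A = 0 ⇒ q_C = 56/3 − (1/3)q_A.
Similarly q_A = 18.5 − (1/3)q_C.
Plugging q_A into C's best response: q_C = 56/3 − (1/3)(18.5 − (1/3)q_C) ⇒ (8/9)q_C = 12.5, so q_C = 14.0625.
Then q_A = 18.5 − (1/3)·14.0625 = 13.8125.
P_C = 117 − 3·14.0625 − 2·13.8125 = 47.1875.

47.1875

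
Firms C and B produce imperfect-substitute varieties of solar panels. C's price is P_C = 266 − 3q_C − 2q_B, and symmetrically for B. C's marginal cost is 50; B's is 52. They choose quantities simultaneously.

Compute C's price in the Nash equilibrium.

Firm C's profit: π = q_C(266 − 3q_C − 2q_B) − 50q_C.
∂π/∂q_C = 216 − 6q_C − 2q_B = 0 ⇒ q_C = 36 − (1/3)q_B.
Similarly q_B = 107/3 − (1/3)q_C.
Plugging q_B into C's best response: q_C = 36 − (1/3)(107/3 − (1/3)q_C) ⇒ (8/9)q_C = 217/9, so q_C = 27.125.
Then q_B = 107/3 − (1/3)·27.125 = 26.625.
P_C = 266 − 3·27.125 − 2·26.625 = 131.375.

131.375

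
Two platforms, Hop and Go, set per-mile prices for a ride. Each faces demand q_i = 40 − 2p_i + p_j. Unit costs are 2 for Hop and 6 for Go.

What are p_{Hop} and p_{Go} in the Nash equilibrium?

Hop's profit: π = (p_{Hop} − 2)(40 − 2p_{Hop} + p_{Go}).
∂π/∂p_{Hop} = 44 − 4p_{Hop} + p_{Go} = 0 ⇒ p_{Hop} = 11 + 0.25p_{Go}.
Similarly p_{Go} = 13 + 0.25p_{Hop}.
Plugging p_{Go} into Hop's best response: p_{Hop} = 11 + 0.25(13 + 0.25p_{Hop}) ⇒ 0.9375p_{Hop} = 14.25, so p_{Hop} = 15.2.
Then p_{Go} = 13 + 0.25·15.2 = 16.8.

15.2, 16.8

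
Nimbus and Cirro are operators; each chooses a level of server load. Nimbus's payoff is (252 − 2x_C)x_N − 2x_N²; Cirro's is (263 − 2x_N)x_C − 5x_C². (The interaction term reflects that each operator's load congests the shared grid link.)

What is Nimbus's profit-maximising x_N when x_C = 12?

57

Expanding Nimbus's payoff: 252x_N − 2x_Cx_N − 2x_N².
∂π/∂x_N = 252 − 2x_C − 4x_N = 0, so x_N = 63 − 0.5x_C.
At x_C = 12: x_N = 63 − 0.5·12 = 57.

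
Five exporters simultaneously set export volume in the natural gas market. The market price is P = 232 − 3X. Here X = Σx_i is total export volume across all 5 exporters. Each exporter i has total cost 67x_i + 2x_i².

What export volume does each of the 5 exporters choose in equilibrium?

A representative exporter's profit is π_i = x_i(232 − 3X) − 67x_i − 2x_i², with X = x_i + Σ_{j≠i} x_j.
First-order condition: 165 − 10x_i − 3Σ_{j≠i} x_j = 0.
With identical exporters, set every x_j = x: then 165 − 10x − 12x = 0, i.e. x = 165/22 = 7.5.

7.5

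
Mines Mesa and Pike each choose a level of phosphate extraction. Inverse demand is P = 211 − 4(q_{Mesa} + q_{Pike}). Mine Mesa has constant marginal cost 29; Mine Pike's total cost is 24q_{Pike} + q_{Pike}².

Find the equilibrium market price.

Mine Mesa's profit: π = q_{Mesa}(211 − 4(q_{Mesa} + q_{Pike})) − 29q_{Mesa}.
∂π/∂q_{Mesa} = 182 − 8q_{Mesa} − 4q_{Pike} = 0, so q_{Mesa} = 22.75 − 0.5q_{Pike}.
For Pike: ∂π/∂q_{Pike} = 187 − 10q_{Pike} − 4q_{Mesa} = 0 ⇒ q_{Pike} = 18.7 − 0.4q_{Mesa}.
Solving the two reaction functions simultaneously: (1 − (−0.5)(−0.4))q_{Mesa} = 22.75 − 0.5·18.7, so 0.8q_{Mesa} = 13.4 and q_{Mesa} = 16.75.
Then q_{Pike} = 18.7 − 0.4·16.75 = 12.
Equilibrium price: P = 211 − 4·28.75 = 96.

96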